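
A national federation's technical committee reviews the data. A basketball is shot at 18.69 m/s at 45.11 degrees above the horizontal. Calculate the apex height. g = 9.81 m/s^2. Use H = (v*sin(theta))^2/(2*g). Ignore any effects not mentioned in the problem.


H = (v*sin(theta))^2 / (2*g)
vy = v*sin(theta) = 18.69 * sin(45.11 deg) = 13.2412 m/s
H = vy^2 / (2*g) = 175.3287 / (2*9.81)
H = 175.3287 / 19.62 = 8.9362 m

8.9362 m


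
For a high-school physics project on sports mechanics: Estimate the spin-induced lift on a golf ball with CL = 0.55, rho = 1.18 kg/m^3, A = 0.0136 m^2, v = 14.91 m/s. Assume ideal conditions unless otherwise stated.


FM = 0.5 * CL * rho * A * v^2
FM = 0.5 * 0.55 * 1.18 * 0.0136 * 14.91^2
v^2 = 222.3081
FM = 0.5 * 0.55 * 1.18 * 0.0136 * 222.3081 = 0.9811 N

0.9811 N


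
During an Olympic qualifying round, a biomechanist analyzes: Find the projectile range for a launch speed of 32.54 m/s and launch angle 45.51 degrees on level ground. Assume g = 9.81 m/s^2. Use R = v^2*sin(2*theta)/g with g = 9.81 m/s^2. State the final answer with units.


R = v^2 * sin(2*theta) / g
Convert angle to radians: theta = 45.51 deg = 0.7943 rad
sin(2*theta) = sin(1.5886) = 0.9998
R = 32.54^2 * 0.9998 / 9.81
R = 1058.8516 * 0.9998 / 9.81 = 107.9188 m

107.9188 m


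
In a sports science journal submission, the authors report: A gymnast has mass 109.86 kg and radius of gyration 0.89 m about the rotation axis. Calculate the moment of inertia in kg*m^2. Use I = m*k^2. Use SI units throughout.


I = m * k^2
I = 109.86 * 0.89^2
I = 109.86 * 0.7921 = 87.0201 kg*m^2

87.0201 kg*m^2


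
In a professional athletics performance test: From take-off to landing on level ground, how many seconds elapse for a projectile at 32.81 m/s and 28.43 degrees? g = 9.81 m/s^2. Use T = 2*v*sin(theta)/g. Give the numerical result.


T = 2*v*sin(theta)/g
sin(theta) = sin(28.43 deg) = 0.4761
T = 2*32.81*0.4761 / 9.81
T = 31.2407 / 9.81 = 3.1846 s

3.1846 s


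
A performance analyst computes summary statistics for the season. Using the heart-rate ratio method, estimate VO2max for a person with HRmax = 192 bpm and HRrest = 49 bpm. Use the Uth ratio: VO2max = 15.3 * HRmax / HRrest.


VO2max = 15.3 * HRmax / HRrest
VO2max = 15.3 * 192 / 49
VO2max = 2937.6 / 49 = 59.951 mL/kg/min

59.951 mL/kg/min


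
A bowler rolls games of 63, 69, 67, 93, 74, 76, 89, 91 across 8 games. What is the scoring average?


Average = sum / n
Sum = 622
Average = 622 / 8 = 77.75

77.75


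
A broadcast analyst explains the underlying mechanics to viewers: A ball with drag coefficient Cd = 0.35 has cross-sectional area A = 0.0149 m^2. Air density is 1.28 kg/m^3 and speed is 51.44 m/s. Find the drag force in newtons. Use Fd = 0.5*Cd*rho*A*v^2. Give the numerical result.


Fd = 0.5 * Cd * rho * A * v^2
Fd = 0.5 * 0.35 * 1.28 * 0.0149 * 51.44^2
v^2 = 2646.0736
Fd = 0.5 * 0.35 * 1.28 * 0.0149 * 2646.0736 = 8.8315 N

8.8315 N


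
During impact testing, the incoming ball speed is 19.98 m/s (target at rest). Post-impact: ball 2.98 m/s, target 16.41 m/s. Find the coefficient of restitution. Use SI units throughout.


e = (v2_after - v1_after) / (v1_before - v2_before)
Numerator = 16.41 - 2.98 = 13.43
Denominator = 19.98 - 0 = 19.98
e = 13.43 / 19.98 = 0.6722

0.6722


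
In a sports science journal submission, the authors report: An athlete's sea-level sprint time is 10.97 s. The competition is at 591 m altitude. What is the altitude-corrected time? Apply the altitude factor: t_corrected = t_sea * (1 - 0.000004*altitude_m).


Correction factor = 1 - 0.000004 * 591 = 0.997636
t_corrected = t_sea * factor = 10.97 * 0.997636
t_corrected = 10.9441 s

10.9441 s


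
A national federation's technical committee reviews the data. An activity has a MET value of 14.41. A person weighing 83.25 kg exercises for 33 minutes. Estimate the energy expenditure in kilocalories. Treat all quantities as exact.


kcal = MET * mass * time_hr
Convert time: 33 min = 0.55 hr
kcal = 14.41 * 83.25 * 0.55
kcal = 659.7979 kcal

659.7979 kcal


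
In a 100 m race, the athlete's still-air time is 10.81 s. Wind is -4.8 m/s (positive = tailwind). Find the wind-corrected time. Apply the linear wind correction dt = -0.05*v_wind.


dt = -0.05 * v_wind = -0.05 * -4.8 = 0.24 s
t_corrected = t_still + dt = 10.81 + (0.24)
t_corrected = 11.05 s

11.05 s


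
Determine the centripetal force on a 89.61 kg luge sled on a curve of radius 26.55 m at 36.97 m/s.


Fc = m * v^2 / r
v^2 = 36.97^2 = 1366.7809
Fc = 89.61 * 1366.7809 / 26.55
Fc = 122477.2364 / 26.55 = 4613.0786 N

4613.0786 N


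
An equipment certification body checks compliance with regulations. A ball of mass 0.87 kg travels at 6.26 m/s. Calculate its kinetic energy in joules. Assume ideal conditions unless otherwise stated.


KE = 0.5 * m * v^2
KE = 0.5 * 0.87 * 6.26^2
KE = 0.5 * 0.87 * 39.1876 = 17.0466 J

17.0466 J


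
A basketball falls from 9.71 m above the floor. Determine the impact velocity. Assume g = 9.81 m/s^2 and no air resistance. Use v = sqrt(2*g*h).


v = sqrt(2 * g * h)
v = sqrt(2 * 9.81 * 9.71)
v = sqrt(190.5102) = 13.8025 m/s

13.8025 m/s


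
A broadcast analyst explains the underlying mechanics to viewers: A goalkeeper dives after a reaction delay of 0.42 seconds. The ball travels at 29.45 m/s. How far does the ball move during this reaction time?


d = v * t
d = 29.45 * 0.42
d = 12.369 m

12.369 m


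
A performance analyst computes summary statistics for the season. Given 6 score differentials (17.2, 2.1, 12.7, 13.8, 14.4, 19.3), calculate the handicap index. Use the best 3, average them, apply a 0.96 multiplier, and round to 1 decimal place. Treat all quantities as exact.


All differentials: 17.2, 2.1, 12.7, 13.8, 14.4, 19.3
Sorted: 2.1, 12.7, 13.8, 14.4, 17.2, 19.3
Best 3: 2.1, 12.7, 13.8
Average of best = 28.6 / 3 = 9.5333
Raw index = 9.5333 * 0.96 = 9.152
Handicap index = round(9.152, 1) = 9.2

9.2


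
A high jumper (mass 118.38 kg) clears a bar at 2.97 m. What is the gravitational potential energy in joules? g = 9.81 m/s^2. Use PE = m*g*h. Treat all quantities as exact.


PE = m * g * h
PE = 118.38 * 9.81 * 2.97
PE = 1161.3078 * 2.97 = 3449.0842 J

3449.0842 J


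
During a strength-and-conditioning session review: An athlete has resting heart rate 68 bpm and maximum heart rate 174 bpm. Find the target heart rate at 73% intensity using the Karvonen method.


Target = HRrest + pct*(HRmax - HRrest)
Heart rate reserve = HRmax - HRrest = 174 - 68 = 106 bpm
Fraction = 73% = 0.73
Target = 68 + 0.73 * 106
Target = 68 + 77.38 = 145.38 bpm

145.38 bpm


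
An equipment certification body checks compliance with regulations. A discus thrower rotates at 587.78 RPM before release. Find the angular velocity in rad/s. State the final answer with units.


omega = RPM * 2 * pi / 60
omega = 587.78 * 2 * 3.14159 / 60
omega = 3693.1307 / 60 = 61.5522 rad/s

61.5522 rad/s


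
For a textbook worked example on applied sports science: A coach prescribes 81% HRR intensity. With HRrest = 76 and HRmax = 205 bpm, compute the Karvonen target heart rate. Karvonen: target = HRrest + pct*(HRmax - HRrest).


Target = HRrest + pct*(HRmax - HRrest)
Heart rate reserve = HRmax - HRrest = 205 - 76 = 129 bpm
Fraction = 81% = 0.81
Target = 76 + 0.81 * 129
Target = 76 + 104.49 = 180.49 bpm

180.49 bpm


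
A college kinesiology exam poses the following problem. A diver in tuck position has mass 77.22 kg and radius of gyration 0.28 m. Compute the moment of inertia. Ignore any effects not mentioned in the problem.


I = m * k^2
I = 77.22 * 0.28^2
I = 77.22 * 0.0784 = 6.054 kg*m^2

6.054 kg*m^2


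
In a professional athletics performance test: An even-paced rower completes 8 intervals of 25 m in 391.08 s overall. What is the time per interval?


Split time = total_time / n_laps = 391.08 / 8
Split time = 48.885 s per lap

48.885 s


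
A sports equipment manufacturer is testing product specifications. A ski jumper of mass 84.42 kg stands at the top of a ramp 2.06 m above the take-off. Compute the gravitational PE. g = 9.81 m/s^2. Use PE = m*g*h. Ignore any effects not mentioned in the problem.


PE = m * g * h
PE = 84.42 * 9.81 * 2.06
PE = 828.1602 * 2.06 = 1706.01 J

1706.01 J


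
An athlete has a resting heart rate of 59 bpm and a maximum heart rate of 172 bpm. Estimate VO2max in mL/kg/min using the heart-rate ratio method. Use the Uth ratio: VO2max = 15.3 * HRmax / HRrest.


VO2max = 15.3 * HRmax / HRrest
VO2max = 15.3 * 172 / 59
VO2max = 2631.6 / 59 = 44.6034 mL/kg/min

44.6034 mL/kg/min


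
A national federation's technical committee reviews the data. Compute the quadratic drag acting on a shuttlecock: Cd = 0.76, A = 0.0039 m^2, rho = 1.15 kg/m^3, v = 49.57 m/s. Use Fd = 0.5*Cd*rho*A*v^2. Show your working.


Fd = 0.5 * Cd * rho * A * v^2
Fd = 0.5 * 0.76 * 1.15 * 0.0039 * 49.57^2
v^2 = 2457.1849
Fd = 0.5 * 0.76 * 1.15 * 0.0039 * 2457.1849 = 4.1878 N

4.1878 N


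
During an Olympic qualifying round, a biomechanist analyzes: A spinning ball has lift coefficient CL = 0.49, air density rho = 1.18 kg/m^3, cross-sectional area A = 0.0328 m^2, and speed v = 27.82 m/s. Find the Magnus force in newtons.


FM = 0.5 * CL * rho * A * v^2
FM = 0.5 * 0.49 * 1.18 * 0.0328 * 27.82^2
v^2 = 773.9524
FM = 0.5 * 0.49 * 1.18 * 0.0328 * 773.9524 = 7.339 N

7.339 N


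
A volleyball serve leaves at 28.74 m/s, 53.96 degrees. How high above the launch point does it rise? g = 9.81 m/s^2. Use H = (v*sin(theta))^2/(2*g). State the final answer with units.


H = (v*sin(theta))^2 / (2*g)
vy = v*sin(theta) = 28.74 * sin(53.96 deg) = 23.2393 m/s
H = vy^2 / (2*g) = 540.0674 / (2*9.81)
H = 540.0674 / 19.62 = 27.5264 m

27.5264 m


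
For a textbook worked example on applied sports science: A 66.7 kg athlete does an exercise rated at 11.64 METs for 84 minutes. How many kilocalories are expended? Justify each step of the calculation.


kcal = MET * mass * time_hr
Convert time: 84 min = 1.4 hr
kcal = 11.64 * 66.7 * 1.4
kcal = 1086.9432 kcal

1086.9432 kcal


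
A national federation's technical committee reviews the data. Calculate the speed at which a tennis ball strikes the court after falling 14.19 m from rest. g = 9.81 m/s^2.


v = sqrt(2 * g * h)
v = sqrt(2 * 9.81 * 14.19)
v = sqrt(278.4078) = 16.6856 m/s

16.6856 m/s


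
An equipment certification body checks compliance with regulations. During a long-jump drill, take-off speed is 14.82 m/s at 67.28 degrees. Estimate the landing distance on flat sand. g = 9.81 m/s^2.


R = v^2 * sin(2*theta) / g
Convert angle to radians: theta = 67.28 deg = 1.1743 rad
sin(2*theta) = sin(2.3485) = 0.7125
R = 14.82^2 * 0.7125 / 9.81
R = 219.6324 * 0.7125 / 9.81 = 15.9523 m

15.9523 m


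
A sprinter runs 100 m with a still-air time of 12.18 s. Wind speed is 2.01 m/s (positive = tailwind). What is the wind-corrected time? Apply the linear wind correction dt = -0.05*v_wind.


dt = -0.05 * v_wind = -0.05 * 2.01 = -0.1005 s
t_corrected = t_still + dt = 12.18 + (-0.1005)
t_corrected = 12.0795 s

12.0795 s


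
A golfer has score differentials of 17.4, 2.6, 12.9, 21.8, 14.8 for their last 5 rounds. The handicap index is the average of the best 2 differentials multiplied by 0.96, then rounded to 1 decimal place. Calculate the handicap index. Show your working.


All differentials: 17.4, 2.6, 12.9, 21.8, 14.8
Sorted: 2.6, 12.9, 14.8, 17.4, 21.8
Best 2: 2.6, 12.9
Average of best = 15.5 / 2 = 7.75
Raw index = 7.75 * 0.96 = 7.44
Handicap index = round(7.44, 1) = 7.4

7.4


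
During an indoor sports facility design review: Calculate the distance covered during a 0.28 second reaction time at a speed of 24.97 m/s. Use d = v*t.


d = v * t
d = 24.97 * 0.28
d = 6.9916 m

6.9916 m


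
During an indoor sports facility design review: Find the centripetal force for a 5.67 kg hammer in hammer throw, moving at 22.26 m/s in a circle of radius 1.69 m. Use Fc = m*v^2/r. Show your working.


Fc = m * v^2 / r
v^2 = 22.26^2 = 495.5076
Fc = 5.67 * 495.5076 / 1.69
Fc = 2809.5281 / 1.69 = 1662.4427 N

1662.4427 N


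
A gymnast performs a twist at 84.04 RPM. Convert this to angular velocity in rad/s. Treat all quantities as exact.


omega = RPM * 2 * pi / 60
omega = 84.04 * 2 * 3.14159 / 60
omega = 528.0389 / 60 = 8.8006 rad/s

8.8006 rad/s


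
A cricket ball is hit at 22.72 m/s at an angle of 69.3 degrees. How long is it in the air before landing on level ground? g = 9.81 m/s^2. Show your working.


T = 2*v*sin(theta)/g
sin(theta) = sin(69.3 deg) = 0.9354
T = 2*22.72*0.9354 / 9.81
T = 42.5066 / 9.81 = 4.333 s

4.333 s


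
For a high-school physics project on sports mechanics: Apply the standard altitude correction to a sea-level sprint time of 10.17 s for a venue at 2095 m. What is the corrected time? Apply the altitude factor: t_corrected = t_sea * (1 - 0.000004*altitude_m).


Correction factor = 1 - 0.000004 * 2095 = 0.99162
t_corrected = t_sea * factor = 10.17 * 0.99162
t_corrected = 10.0848 s

10.0848 s


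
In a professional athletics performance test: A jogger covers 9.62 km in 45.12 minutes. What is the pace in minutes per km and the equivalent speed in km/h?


Pace = time / distance = 45.12 min / 9.62 km = 4.6902 min/km
Speed = distance / time_in_hours = 9.62 / 0.752 hr
Speed = 12.7926 km/h

4.6902 min/km, 12.7926 km/h


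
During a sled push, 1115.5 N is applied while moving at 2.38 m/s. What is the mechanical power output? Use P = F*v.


P = F * v
P = 1115.5 * 2.38
P = 2654.89 W

2654.89 W


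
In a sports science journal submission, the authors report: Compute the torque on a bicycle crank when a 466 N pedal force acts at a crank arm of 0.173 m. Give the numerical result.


tau = F * d
tau = 466 * 0.173
tau = 80.618 N*m

80.618 N*m


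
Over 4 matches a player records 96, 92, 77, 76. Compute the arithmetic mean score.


Average = sum / n
Sum = 341
Average = 341 / 4 = 85.25

85.25


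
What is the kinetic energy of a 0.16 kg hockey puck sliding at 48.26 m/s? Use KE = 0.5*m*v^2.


KE = 0.5 * m * v^2
KE = 0.5 * 0.16 * 48.26^2
KE = 0.5 * 0.16 * 2329.0276 = 186.3222 J

186.3222 J


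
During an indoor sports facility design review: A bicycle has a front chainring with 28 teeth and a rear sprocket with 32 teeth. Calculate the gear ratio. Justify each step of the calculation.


GR = front_teeth / rear_teeth
GR = 28 / 32
GR = 0.875

0.875


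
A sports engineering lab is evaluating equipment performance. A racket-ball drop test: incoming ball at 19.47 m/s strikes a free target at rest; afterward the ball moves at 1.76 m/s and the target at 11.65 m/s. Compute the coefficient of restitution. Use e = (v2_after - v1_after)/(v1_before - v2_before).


e = (v2_after - v1_after) / (v1_before - v2_before)
Numerator = 11.65 - 1.76 = 9.89
Denominator = 19.47 - 0 = 19.47
e = 9.89 / 19.47 = 0.508

0.508


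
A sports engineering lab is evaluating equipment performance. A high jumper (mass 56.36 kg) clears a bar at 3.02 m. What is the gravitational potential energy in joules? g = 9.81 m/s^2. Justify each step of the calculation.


PE = m * g * h
PE = 56.36 * 9.81 * 3.02
PE = 552.8916 * 3.02 = 1669.7326 J

1669.7326 J


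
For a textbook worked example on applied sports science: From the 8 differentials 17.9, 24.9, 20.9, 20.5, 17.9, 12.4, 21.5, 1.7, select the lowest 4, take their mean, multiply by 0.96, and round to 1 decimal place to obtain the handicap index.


All differentials: 17.9, 24.9, 20.9, 20.5, 17.9, 12.4, 21.5, 1.7
Sorted: 1.7, 12.4, 17.9, 17.9, 20.5, 20.9, 21.5, 24.9
Best 4: 1.7, 12.4, 17.9, 17.9
Average of best = 49.9 / 4 = 12.475
Raw index = 12.475 * 0.96 = 11.976
Handicap index = round(11.976, 1) = 12.0

12.0


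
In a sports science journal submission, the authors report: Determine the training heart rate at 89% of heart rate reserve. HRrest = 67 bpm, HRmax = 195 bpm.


Target = HRrest + pct*(HRmax - HRrest)
Heart rate reserve = HRmax - HRrest = 195 - 67 = 128 bpm
Fraction = 89% = 0.89
Target = 67 + 0.89 * 128
Target = 67 + 113.92 = 180.92 bpm

180.92 bpm


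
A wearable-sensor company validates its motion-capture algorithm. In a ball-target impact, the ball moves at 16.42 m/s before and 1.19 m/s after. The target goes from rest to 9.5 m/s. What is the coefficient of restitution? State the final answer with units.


e = (v2_after - v1_after) / (v1_before - v2_before)
Numerator = 9.5 - 1.19 = 8.31
Denominator = 16.42 - 0 = 16.42
e = 8.31 / 16.42 = 0.5061

0.5061


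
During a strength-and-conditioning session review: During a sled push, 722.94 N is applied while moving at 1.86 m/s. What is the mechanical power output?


P = F * v
P = 722.94 * 1.86
P = 1344.6684 W

1344.6684 W


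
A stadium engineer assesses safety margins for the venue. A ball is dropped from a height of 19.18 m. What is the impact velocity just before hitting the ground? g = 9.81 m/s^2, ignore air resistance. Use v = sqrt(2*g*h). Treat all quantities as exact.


v = sqrt(2 * g * h)
v = sqrt(2 * 9.81 * 19.18)
v = sqrt(376.3116) = 19.3988 m/s

19.3988 m/s


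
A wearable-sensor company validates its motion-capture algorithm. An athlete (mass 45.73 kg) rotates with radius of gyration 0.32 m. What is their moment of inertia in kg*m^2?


I = m * k^2
I = 45.73 * 0.32^2
I = 45.73 * 0.1024 = 4.6828 kg*m^2

4.6828 kg*m^2


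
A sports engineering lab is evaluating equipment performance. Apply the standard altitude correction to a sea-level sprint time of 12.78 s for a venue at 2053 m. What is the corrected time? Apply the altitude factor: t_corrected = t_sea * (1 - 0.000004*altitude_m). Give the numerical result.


Correction factor = 1 - 0.000004 * 2053 = 0.991788
t_corrected = t_sea * factor = 12.78 * 0.991788
t_corrected = 12.6751 s

12.6751 s


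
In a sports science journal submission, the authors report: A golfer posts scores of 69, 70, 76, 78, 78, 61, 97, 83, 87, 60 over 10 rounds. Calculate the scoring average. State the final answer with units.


Average = sum / n
Sum = 759
Average = 759 / 10 = 75.9

75.9


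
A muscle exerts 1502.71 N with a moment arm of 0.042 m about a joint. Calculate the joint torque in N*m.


tau = F * d
tau = 1502.71 * 0.042
tau = 63.1138 N*m

63.1138 N*m


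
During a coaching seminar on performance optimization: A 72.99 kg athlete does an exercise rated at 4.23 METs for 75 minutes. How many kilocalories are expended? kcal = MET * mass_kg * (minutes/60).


kcal = MET * mass * time_hr
Convert time: 75 min = 1.25 hr
kcal = 4.23 * 72.99 * 1.25
kcal = 385.9346 kcal

385.9346 kcal


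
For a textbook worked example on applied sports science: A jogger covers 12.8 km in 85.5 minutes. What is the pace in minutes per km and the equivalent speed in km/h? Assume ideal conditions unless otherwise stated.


Pace = time / distance = 85.5 min / 12.8 km = 6.6797 min/km
Speed = distance / time_in_hours = 12.8 / 1.425 hr
Speed = 8.9825 km/h

6.6797 min/km, 8.9825 km/h


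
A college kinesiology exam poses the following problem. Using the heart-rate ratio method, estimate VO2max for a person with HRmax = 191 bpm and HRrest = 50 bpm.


VO2max = 15.3 * HRmax / HRrest
VO2max = 15.3 * 191 / 50
VO2max = 2922.3 / 50 = 58.446 mL/kg/min

58.446 mL/kg/min


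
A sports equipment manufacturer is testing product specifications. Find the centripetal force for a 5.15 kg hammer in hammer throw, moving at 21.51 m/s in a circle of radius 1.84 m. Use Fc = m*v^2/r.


Fc = m * v^2 / r
v^2 = 21.51^2 = 462.6801
Fc = 5.15 * 462.6801 / 1.84
Fc = 2382.8025 / 1.84 = 1295.0014 N

1295.0014 N


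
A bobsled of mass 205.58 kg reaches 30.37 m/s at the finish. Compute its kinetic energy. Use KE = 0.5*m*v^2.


KE = 0.5 * m * v^2
KE = 0.5 * 205.58 * 30.37^2
KE = 0.5 * 205.58 * 922.3369 = 94807.01 J

94807.01 J


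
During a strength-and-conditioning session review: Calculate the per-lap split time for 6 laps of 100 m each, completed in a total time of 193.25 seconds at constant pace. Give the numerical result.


Split time = total_time / n_laps = 193.25 / 6
Split time = 32.2083 s per lap

32.2083 s


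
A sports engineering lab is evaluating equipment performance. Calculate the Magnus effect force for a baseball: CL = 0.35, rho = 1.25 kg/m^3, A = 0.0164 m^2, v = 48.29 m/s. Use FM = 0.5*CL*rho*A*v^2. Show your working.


FM = 0.5 * CL * rho * A * v^2
FM = 0.5 * 0.35 * 1.25 * 0.0164 * 48.29^2
v^2 = 2331.9241
FM = 0.5 * 0.35 * 1.25 * 0.0164 * 2331.9241 = 8.3658 N

8.3658 N


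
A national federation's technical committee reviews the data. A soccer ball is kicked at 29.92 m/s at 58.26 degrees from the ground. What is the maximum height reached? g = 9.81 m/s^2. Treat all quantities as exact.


H = (v*sin(theta))^2 / (2*g)
vy = v*sin(theta) = 29.92 * sin(58.26 deg) = 25.4453 m/s
H = vy^2 / (2*g) = 647.4626 / (2*9.81)
H = 647.4626 / 19.62 = 33.0001 m

33.0001 m


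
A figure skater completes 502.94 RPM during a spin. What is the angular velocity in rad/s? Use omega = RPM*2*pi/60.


omega = RPM * 2 * pi / 60
omega = 502.94 * 2 * 3.14159 / 60
omega = 3160.0652 / 60 = 52.6678 rad/s

52.6678 rad/s


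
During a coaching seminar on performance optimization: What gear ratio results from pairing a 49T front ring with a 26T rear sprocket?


GR = front_teeth / rear_teeth
GR = 49 / 26
GR = 1.8846

1.8846


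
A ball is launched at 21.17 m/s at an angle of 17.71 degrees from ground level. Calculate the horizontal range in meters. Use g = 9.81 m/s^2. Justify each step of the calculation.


R = v^2 * sin(2*theta) / g
Convert angle to radians: theta = 17.71 deg = 0.3091 rad
sin(2*theta) = sin(0.6182) = 0.5796
R = 21.17^2 * 0.5796 / 9.81
R = 448.1689 * 0.5796 / 9.81 = 26.4774 m

26.4774 m


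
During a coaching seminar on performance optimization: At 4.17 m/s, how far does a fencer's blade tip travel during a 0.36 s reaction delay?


d = v * t
d = 4.17 * 0.36
d = 1.5012 m

1.5012 m


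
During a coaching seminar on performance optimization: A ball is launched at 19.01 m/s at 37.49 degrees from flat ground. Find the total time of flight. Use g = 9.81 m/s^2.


T = 2*v*sin(theta)/g
sin(theta) = sin(37.49 deg) = 0.6086
T = 2*19.01*0.6086 / 9.81
T = 23.1398 / 9.81 = 2.3588 s

2.3588 s


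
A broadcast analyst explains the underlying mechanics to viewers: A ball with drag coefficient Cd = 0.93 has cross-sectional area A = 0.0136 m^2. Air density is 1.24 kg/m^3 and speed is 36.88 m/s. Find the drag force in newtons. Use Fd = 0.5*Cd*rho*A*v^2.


Fd = 0.5 * Cd * rho * A * v^2
Fd = 0.5 * 0.93 * 1.24 * 0.0136 * 36.88^2
v^2 = 1360.1344
Fd = 0.5 * 0.93 * 1.24 * 0.0136 * 1360.1344 = 10.6658 N

10.6658 N


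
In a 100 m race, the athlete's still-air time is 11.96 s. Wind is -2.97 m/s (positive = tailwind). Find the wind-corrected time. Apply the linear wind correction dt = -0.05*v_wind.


dt = -0.05 * v_wind = -0.05 * -2.97 = 0.1485 s
t_corrected = t_still + dt = 11.96 + (0.1485)
t_corrected = 12.1085 s

12.1085 s


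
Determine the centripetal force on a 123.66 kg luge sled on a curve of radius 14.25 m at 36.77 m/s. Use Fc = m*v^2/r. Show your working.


Fc = m * v^2 / r
v^2 = 36.77^2 = 1352.0329
Fc = 123.66 * 1352.0329 / 14.25
Fc = 167192.3884 / 14.25 = 11732.7992 N

11732.7992 N


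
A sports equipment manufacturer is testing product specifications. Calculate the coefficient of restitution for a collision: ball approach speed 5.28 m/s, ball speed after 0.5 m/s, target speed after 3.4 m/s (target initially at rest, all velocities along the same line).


e = (v2_after - v1_after) / (v1_before - v2_before)
Numerator = 3.4 - 0.5 = 2.9
Denominator = 5.28 - 0 = 5.28
e = 2.9 / 5.28 = 0.5492

0.5492


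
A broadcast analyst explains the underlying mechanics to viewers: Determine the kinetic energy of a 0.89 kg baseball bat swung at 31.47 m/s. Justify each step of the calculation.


KE = 0.5 * m * v^2
KE = 0.5 * 0.89 * 31.47^2
KE = 0.5 * 0.89 * 990.3609 = 440.7106 J

440.7106 J


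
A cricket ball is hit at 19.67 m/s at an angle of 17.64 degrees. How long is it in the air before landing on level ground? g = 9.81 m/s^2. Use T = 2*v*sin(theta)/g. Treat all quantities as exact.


T = 2*v*sin(theta)/g
sin(theta) = sin(17.64 deg) = 0.303
T = 2*19.67*0.303 / 9.81
T = 11.9214 / 9.81 = 1.2152 s

1.2152 s


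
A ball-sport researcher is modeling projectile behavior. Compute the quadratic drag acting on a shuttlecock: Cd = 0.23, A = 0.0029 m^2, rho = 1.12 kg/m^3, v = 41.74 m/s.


Fd = 0.5 * Cd * rho * A * v^2
Fd = 0.5 * 0.23 * 1.12 * 0.0029 * 41.74^2
v^2 = 1742.2276
Fd = 0.5 * 0.23 * 1.12 * 0.0029 * 1742.2276 = 0.6508 N

0.6508 N


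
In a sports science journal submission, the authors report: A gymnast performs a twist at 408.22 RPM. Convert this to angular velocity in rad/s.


omega = RPM * 2 * pi / 60
omega = 408.22 * 2 * 3.14159 / 60
omega = 2564.9219 / 60 = 42.7487 rad/s

42.7487 rad/s


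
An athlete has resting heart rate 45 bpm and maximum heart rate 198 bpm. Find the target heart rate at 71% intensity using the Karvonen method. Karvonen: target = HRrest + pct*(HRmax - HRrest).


Target = HRrest + pct*(HRmax - HRrest)
Heart rate reserve = HRmax - HRrest = 198 - 45 = 153 bpm
Fraction = 71% = 0.71
Target = 45 + 0.71 * 153
Target = 45 + 108.63 = 153.63 bpm

153.63 bpm


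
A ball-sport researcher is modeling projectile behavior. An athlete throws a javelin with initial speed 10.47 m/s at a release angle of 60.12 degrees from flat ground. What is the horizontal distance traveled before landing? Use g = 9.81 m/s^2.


R = v^2 * sin(2*theta) / g
Convert angle to radians: theta = 60.12 deg = 1.0493 rad
sin(2*theta) = sin(2.0986) = 0.8639
R = 10.47^2 * 0.8639 / 9.81
R = 109.6209 * 0.8639 / 9.81 = 9.6538 m

9.6538 m


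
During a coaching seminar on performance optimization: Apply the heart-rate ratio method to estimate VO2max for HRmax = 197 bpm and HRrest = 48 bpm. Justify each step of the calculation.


VO2max = 15.3 * HRmax / HRrest
VO2max = 15.3 * 197 / 48
VO2max = 3014.1 / 48 = 62.7938 mL/kg/min

62.7938 mL/kg/min


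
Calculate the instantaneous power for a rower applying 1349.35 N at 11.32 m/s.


P = F * v
P = 1349.35 * 11.32
P = 15274.642 W

15274.642 W


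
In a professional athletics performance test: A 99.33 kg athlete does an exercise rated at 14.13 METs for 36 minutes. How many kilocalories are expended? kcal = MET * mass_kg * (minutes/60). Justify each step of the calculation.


kcal = MET * mass * time_hr
Convert time: 36 min = 0.6 hr
kcal = 14.13 * 99.33 * 0.6
kcal = 842.1197 kcal

842.1197 kcal


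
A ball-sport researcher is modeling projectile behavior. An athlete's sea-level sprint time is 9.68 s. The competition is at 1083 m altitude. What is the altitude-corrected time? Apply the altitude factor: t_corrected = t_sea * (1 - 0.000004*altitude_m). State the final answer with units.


Correction factor = 1 - 0.000004 * 1083 = 0.995668
t_corrected = t_sea * factor = 9.68 * 0.995668
t_corrected = 9.6381 s

9.6381 s


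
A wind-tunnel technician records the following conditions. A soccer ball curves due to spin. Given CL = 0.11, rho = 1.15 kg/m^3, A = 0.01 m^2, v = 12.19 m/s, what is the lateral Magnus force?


FM = 0.5 * CL * rho * A * v^2
FM = 0.5 * 0.11 * 1.15 * 0.01 * 12.19^2
v^2 = 148.5961
FM = 0.5 * 0.11 * 1.15 * 0.01 * 148.5961 = 0.094 N

0.094 N


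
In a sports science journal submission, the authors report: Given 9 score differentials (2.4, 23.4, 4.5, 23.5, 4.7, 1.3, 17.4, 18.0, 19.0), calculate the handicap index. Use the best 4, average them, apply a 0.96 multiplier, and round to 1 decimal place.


All differentials: 2.4, 23.4, 4.5, 23.5, 4.7, 1.3, 17.4, 18.0, 19.0
Sorted: 1.3, 2.4, 4.5, 4.7, 17.4, 18.0, 19.0, 23.4, 23.5
Best 4: 1.3, 2.4, 4.5, 4.7
Average of best = 12.9 / 4 = 3.225
Raw index = 3.225 * 0.96 = 3.096
Handicap index = round(3.096, 1) = 3.1

3.1


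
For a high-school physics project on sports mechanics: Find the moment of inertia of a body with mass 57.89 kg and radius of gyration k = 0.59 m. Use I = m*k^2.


I = m * k^2
I = 57.89 * 0.59^2
I = 57.89 * 0.3481 = 20.1515 kg*m^2

20.1515 kg*m^2


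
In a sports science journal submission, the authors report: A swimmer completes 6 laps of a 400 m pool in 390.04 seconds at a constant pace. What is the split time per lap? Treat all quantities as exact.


Split time = total_time / n_laps = 390.04 / 6
Split time = 65.0067 s per lap

65.0067 s


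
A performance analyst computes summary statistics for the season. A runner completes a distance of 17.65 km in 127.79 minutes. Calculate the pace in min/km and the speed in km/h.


Pace = time / distance = 127.79 min / 17.65 km = 7.2402 min/km
Speed = distance / time_in_hours = 17.65 / 2.1298 hr
Speed = 8.287 km/h

7.2402 min/km, 8.287 km/h


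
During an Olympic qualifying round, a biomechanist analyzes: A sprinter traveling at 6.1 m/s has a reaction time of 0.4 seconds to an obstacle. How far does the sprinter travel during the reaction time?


d = v * t
d = 6.1 * 0.4
d = 2.44 m

2.44 m


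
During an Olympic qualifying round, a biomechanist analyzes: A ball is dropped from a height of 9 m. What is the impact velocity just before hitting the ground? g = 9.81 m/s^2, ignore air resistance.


v = sqrt(2 * g * h)
v = sqrt(2 * 9.81 * 9)
v = sqrt(176.58) = 13.2883 m/s

13.2883 m/s


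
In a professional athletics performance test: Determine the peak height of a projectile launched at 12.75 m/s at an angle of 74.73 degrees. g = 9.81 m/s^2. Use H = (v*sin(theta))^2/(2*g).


H = (v*sin(theta))^2 / (2*g)
vy = v*sin(theta) = 12.75 * sin(74.73 deg) = 12.2999 m/s
H = vy^2 / (2*g) = 151.2867 / (2*9.81)
H = 151.2867 / 19.62 = 7.7108 m

7.7108 m


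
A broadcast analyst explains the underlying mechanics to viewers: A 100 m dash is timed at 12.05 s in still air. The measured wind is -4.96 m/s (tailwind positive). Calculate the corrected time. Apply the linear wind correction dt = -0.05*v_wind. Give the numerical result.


dt = -0.05 * v_wind = -0.05 * -4.96 = 0.248 s
t_corrected = t_still + dt = 12.05 + (0.248)
t_corrected = 12.298 s

12.298 s


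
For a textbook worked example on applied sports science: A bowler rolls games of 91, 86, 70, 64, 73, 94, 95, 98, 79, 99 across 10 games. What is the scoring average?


Average = sum / n
Sum = 849
Average = 849 / 10 = 84.9

84.9


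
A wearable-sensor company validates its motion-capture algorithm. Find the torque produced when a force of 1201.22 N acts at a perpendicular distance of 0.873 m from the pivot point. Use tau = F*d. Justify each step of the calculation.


tau = F * d
tau = 1201.22 * 0.873
tau = 1048.6651 N*m

1048.6651 N*m


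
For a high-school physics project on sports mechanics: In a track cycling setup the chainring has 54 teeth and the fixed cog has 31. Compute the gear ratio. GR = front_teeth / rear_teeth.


GR = front_teeth / rear_teeth
GR = 54 / 31
GR = 1.7419

1.7419


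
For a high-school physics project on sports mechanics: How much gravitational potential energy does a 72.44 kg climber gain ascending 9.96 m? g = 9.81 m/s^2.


PE = m * g * h
PE = 72.44 * 9.81 * 9.96
PE = 710.6364 * 9.96 = 7077.9385 J

7077.9385 J


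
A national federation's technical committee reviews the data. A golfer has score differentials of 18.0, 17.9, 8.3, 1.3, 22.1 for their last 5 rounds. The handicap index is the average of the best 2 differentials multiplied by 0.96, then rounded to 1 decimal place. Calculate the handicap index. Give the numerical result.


All differentials: 18.0, 17.9, 8.3, 1.3, 22.1
Sorted: 1.3, 8.3, 17.9, 18.0, 22.1
Best 2: 1.3, 8.3
Average of best = 9.6 / 2 = 4.8
Raw index = 4.8 * 0.96 = 4.608
Handicap index = round(4.608, 1) = 4.6

4.6


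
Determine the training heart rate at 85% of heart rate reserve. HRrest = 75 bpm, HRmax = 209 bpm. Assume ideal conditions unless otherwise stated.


Target = HRrest + pct*(HRmax - HRrest)
Heart rate reserve = HRmax - HRrest = 209 - 75 = 134 bpm
Fraction = 85% = 0.85
Target = 75 + 0.85 * 134
Target = 75 + 113.9 = 188.9 bpm

188.9 bpm


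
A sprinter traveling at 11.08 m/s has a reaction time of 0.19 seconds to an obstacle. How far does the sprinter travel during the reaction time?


d = v * t
d = 11.08 * 0.19
d = 2.1052 m

2.1052 m


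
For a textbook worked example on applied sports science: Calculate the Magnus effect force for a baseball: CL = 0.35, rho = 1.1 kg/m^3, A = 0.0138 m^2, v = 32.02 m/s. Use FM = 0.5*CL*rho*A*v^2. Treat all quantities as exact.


FM = 0.5 * CL * rho * A * v^2
FM = 0.5 * 0.35 * 1.1 * 0.0138 * 32.02^2
v^2 = 1025.2804
FM = 0.5 * 0.35 * 1.1 * 0.0138 * 1025.2804 = 2.7237 N

2.7237 N


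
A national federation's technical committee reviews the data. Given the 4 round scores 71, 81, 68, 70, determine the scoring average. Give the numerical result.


Average = sum / n
Sum = 290
Average = 290 / 4 = 72.5

72.5


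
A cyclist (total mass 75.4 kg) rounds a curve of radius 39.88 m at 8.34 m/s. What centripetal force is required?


Fc = m * v^2 / r
v^2 = 8.34^2 = 69.5556
Fc = 75.4 * 69.5556 / 39.88
Fc = 5244.4922 / 39.88 = 131.5068 N

131.5068 N


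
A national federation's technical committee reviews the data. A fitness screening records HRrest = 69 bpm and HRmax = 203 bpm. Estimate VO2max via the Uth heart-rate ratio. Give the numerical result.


VO2max = 15.3 * HRmax / HRrest
VO2max = 15.3 * 203 / 69
VO2max = 3105.9 / 69 = 45.013 mL/kg/min

45.013 mL/kg/min


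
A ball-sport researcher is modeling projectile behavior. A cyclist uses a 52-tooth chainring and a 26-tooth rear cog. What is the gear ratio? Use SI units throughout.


GR = front_teeth / rear_teeth
GR = 52 / 26
GR = 2

2


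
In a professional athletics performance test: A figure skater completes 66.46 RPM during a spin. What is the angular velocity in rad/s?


omega = RPM * 2 * pi / 60
omega = 66.46 * 2 * 3.14159 / 60
omega = 417.5805 / 60 = 6.9597 rad/s

6.9597 rad/s


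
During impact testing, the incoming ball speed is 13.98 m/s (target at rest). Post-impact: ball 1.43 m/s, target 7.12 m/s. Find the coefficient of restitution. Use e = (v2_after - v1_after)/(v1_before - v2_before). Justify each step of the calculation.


e = (v2_after - v1_after) / (v1_before - v2_before)
Numerator = 7.12 - 1.43 = 5.69
Denominator = 13.98 - 0 = 13.98
e = 5.69 / 13.98 = 0.407

0.407


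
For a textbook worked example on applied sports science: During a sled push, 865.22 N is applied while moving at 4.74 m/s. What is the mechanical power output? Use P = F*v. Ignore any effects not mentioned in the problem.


P = F * v
P = 865.22 * 4.74
P = 4101.1428 W

4101.1428 W


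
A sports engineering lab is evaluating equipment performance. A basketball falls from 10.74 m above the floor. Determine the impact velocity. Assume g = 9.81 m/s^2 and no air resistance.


v = sqrt(2 * g * h)
v = sqrt(2 * 9.81 * 10.74)
v = sqrt(210.7188) = 14.5162 m/s

14.5162 m/s


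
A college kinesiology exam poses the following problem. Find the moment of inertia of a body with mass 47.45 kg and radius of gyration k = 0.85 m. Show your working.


I = m * k^2
I = 47.45 * 0.85^2
I = 47.45 * 0.7225 = 34.2826 kg*m^2

34.2826 kg*m^2


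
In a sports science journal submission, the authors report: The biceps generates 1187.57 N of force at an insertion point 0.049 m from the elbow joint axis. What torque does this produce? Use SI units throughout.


tau = F * d
tau = 1187.57 * 0.049
tau = 58.1909 N*m

58.1909 N*m


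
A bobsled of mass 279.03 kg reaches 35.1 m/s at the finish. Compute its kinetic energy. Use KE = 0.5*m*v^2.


KE = 0.5 * m * v^2
KE = 0.5 * 279.03 * 35.1^2
KE = 0.5 * 279.03 * 1232.01 = 171883.8751 J

171883.8751 J


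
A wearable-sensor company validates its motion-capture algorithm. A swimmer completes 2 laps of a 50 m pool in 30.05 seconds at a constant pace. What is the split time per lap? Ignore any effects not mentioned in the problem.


Split time = total_time / n_laps = 30.05 / 2
Split time = 15.025 s per lap

15.025 s


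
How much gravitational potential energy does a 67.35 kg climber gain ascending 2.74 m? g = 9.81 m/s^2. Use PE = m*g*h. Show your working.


PE = m * g * h
PE = 67.35 * 9.81 * 2.74
PE = 660.7035 * 2.74 = 1810.3276 J

1810.3276 J


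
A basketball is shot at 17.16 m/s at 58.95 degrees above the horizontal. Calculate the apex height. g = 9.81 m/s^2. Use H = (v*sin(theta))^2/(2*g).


H = (v*sin(theta))^2 / (2*g)
vy = v*sin(theta) = 17.16 * sin(58.95 deg) = 14.7013 m/s
H = vy^2 / (2*g) = 216.1274 / (2*9.81)
H = 216.1274 / 19.62 = 11.0157 m

11.0157 m


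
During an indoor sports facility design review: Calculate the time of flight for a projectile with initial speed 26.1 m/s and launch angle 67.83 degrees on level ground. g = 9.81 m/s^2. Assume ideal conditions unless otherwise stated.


T = 2*v*sin(theta)/g
sin(theta) = sin(67.83 deg) = 0.9261
T = 2*26.1*0.9261 / 9.81
T = 48.3408 / 9.81 = 4.9277 s

4.9277 s


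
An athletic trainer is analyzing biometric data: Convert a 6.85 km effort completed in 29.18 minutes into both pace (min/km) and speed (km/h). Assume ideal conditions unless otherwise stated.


Pace = time / distance = 29.18 min / 6.85 km = 4.2599 min/km
Speed = distance / time_in_hours = 6.85 / 0.4863 hr
Speed = 14.085 km/h

4.2599 min/km, 14.085 km/h


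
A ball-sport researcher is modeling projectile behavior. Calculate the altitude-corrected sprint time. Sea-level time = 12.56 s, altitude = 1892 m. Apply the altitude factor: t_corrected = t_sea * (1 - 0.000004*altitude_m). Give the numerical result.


Correction factor = 1 - 0.000004 * 1892 = 0.992432
t_corrected = t_sea * factor = 12.56 * 0.992432
t_corrected = 12.4649 s

12.4649 s


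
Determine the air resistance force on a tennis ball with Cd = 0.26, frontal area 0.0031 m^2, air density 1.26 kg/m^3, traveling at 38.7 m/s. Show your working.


Fd = 0.5 * Cd * rho * A * v^2
Fd = 0.5 * 0.26 * 1.26 * 0.0031 * 38.7^2
v^2 = 1497.69
Fd = 0.5 * 0.26 * 1.26 * 0.0031 * 1497.69 = 0.7605 N

0.7605 N


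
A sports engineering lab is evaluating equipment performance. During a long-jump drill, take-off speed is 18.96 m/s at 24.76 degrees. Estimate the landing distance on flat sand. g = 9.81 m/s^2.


R = v^2 * sin(2*theta) / g
Convert angle to radians: theta = 24.76 deg = 0.4321 rad
sin(2*theta) = sin(0.8643) = 0.7606
R = 18.96^2 * 0.7606 / 9.81
R = 359.4816 * 0.7606 / 9.81 = 27.8729 m

27.8729 m


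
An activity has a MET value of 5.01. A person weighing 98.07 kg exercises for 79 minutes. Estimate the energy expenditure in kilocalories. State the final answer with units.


kcal = MET * mass * time_hr
Convert time: 79 min = 1.3167 hr
kcal = 5.01 * 98.07 * 1.3167
kcal = 646.9188 kcal

646.9188 kcal


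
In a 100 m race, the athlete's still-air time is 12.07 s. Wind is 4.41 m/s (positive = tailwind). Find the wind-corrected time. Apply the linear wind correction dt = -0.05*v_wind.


dt = -0.05 * v_wind = -0.05 * 4.41 = -0.2205 s
t_corrected = t_still + dt = 12.07 + (-0.2205)
t_corrected = 11.8495 s

11.8495 s


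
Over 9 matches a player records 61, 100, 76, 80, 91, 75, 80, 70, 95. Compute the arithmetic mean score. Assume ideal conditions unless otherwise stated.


Average = sum / n
Sum = 728
Average = 728 / 9 = 80.8889

80.8889


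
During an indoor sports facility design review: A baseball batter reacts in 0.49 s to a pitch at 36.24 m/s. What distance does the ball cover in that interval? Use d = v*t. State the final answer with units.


d = v * t
d = 36.24 * 0.49
d = 17.7576 m

17.7576 m


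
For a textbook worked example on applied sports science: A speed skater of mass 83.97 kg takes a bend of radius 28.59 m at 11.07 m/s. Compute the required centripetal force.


Fc = m * v^2 / r
v^2 = 11.07^2 = 122.5449
Fc = 83.97 * 122.5449 / 28.59
Fc = 10290.0953 / 28.59 = 359.9194 N

359.9194 N
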